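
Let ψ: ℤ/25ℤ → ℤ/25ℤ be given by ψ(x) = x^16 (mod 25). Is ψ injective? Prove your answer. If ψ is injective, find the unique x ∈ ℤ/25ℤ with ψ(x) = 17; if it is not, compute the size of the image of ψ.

6

ψ(3): Repeated squaring mod 25: 3^1 ≡ 3, 3^2 ≡ 3² = 9, 3^4 ≡ 9² = 81 ≡ 6, 3^8 ≡ 6² = 36 ≡ 11, 3^16 ≡ 11² = 121 ≡ 21. So 3^16 ≡ 21 (mod 25).
ψ(4): Repeated squaring mod 25: 4^1 ≡ 4, 4^2 ≡ 4² = 16, 4^4 ≡ 16² = 256 ≡ 6, 4^8 ≡ 6² = 36 ≡ 11, 4^16 ≡ 11² = 121 ≡ 21. So 4^16 ≡ 21 (mod 25).
So ψ(3) = ψ(4) = 21 while 3 ≠ 4, so ψ is not injective.
Since ψ is not injective, we determine |image(ψ)|. Computing x^16 mod 25 for each x (by repeated squaring, reducing mod 25 at every step), the values ψ(0), ψ(1), …, ψ(24) are: 0, 1, 11, 21, 21, 0, 6, 1, 6, 16, 0, 11, 16, 16, 11, 0, 16, 6, 1, 6, 0, 21, 21, 11, 1.
The distinct values are {0, 1, 6, 11, 16, 21}; there are 6 of them.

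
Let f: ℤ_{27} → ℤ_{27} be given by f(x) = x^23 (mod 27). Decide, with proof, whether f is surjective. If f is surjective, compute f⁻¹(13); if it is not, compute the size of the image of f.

f(0) = 0^23 = 0.
f(3): Repeated squaring mod 27: 3^1 ≡ 3, 3^2 ≡ 3² = 9, 3^4 ≡ 9² = 81 ≡ 0, 3^8 ≡ 0² = 0, 3^16 ≡ 0² = 0. Since 23 = 16 + 4 + 2 + 1, 3^23 ≡ 0·0·9·3: 0·0 = 0, then 0·9 = 0, then 0·3 = 0. So 3^23 ≡ 0 (mod 27).
So f(0) = f(3) = 0 while 0 ≠ 3, therefore f is not injective.
A non-injective map from the 27-element set ℤ_{27} to itself takes at most 26 distinct values, so it cannot be surjective. Therefore f is not surjective.
Since f is not surjective, we determine |image(f)|. Computing x^23 mod 27 for each x (by repeated squaring, reducing mod 27 at every step), the values f(0), f(1), …, f(26) are: 0, 1, 5, 0, 25, 20, 0, 13, 17, 0, 19, 23, 0, 16, 11, 0, 4, 8, 0, 10, 14, 0, 7, 2, 0, 22, 26.
The distinct values are {0, 1, 2, 4, 5, 7, 8, 10, 11, 13, 14, 16, 17, 19, 20, 22, 23, 25, 26}; there are 19 of them.

19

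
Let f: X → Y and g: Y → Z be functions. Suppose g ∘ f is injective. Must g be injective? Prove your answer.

No. Take X = {1, 2, 3}, Y = {1, 2, 3, 4, 5}, Z = {1, 2, 3, 4, 5}, f(a) = a for each a ∈ X, and g(b) = 4 if b ∈ {4, 5} else g(b) = b.
Then g ∘ f = f is injective (X ⊂ Y and f is the inclusion), but g(4) = g(5) = 4 with 4 ≠ 5, so g is not injective.

not injective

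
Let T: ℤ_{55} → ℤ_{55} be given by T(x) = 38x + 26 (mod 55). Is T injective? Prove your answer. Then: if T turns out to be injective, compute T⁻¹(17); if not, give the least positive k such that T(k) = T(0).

7

Recall that T is injective if T(x_1) = T(x_2) implies x_1 = x_2.
If T(x_1) = T(x_2), then 38x_1 ≡ 38x_2 (mod 55). Because gcd(38, 55) = 1, we may cancel 38 to get x_1 ≡ x_2 (mod 55).
So T is injective.
We now compute 38⁻¹ mod 55 explicitly. Euclid's algorithm: 55 = 1·38 + 17, 38 = 2·17 + 4, 17 = 4·4 + 1; back-substituting gives 1 = 42·38 − 29·55, so 38⁻¹ ≡ 42 (mod 55).
Since T is injective, we find T⁻¹(17): we need 38x ≡ 17 − 26 ≡ 46 (mod 55). Using 38⁻¹ = 42: x ≡ 42·46 = 1932 = 35·55 + 7, so x = 7.
Check: T(7) = 38·7 + 26 = 292 = 5·55 + 17 ≡ 17 (mod 55).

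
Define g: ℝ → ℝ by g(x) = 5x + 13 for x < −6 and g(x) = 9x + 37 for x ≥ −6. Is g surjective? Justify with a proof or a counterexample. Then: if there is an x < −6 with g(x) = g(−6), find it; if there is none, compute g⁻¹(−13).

-50/9

Both pieces are strictly increasing (slopes 5 and 9), so each is injective on its own interval.
The left piece maps (−∞, −6) onto (−∞, −17); the right piece maps [−6, ∞) onto [−17, ∞).
These images together cover ℝ, so g is surjective.
Because the two images are disjoint, no x < −6 has g(x) = g(−6), so we compute g⁻¹(−13): −13 lies in [−17, ∞), so solve 9x + 37 = −13: x = (−13 − 37)/9 = −50/9.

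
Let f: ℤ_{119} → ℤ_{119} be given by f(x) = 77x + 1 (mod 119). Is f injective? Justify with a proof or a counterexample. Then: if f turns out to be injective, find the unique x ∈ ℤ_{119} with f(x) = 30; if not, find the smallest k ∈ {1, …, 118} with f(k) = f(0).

17

Recall: f is injective if f(s) = f(t) implies s = t.
We have gcd(77, 119) = 7 > 1. Taking s = 0 and t = 17: f(0) = 1 and f(17) = 77·17 + 1 = 1310 ≡ 1 (mod 119).
So f(0) = f(17) while 0 ≠ 17, therefore f is not injective.
Since f is not injective, we find the least positive k with f(k) = f(0): this means 77k ≡ 0 (mod 119), i.e. 119 ∣ 77k. Since gcd(77, 119) = 7, dividing through by 7 this holds exactly when 17 ∣ 11k, and as gcd(11, 17) = 1, exactly when 17 ∣ k.
The smallest positive such k is 17.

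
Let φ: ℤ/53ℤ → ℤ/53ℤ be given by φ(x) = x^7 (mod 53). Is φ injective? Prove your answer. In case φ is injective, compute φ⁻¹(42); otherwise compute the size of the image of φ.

15

Since 53 is prime, the nonzero elements of ℤ/53ℤ form a cyclic group of order 52.
As gcd(7, 52) = 1, raising to the 7th power is a bijection on this group: if s^7 ≡ t^7 then (st^{−1})^7 = 1, and the only element of order dividing gcd(7, 52) = 1 is 1, so s = t.
With φ(0) = 0 this makes φ injective on all of ℤ/53ℤ, hence bijective (finite equal-size domain and codomain). In particular φ is injective.
Since φ is injective, we find the preimage of 42. The inverse of x ↦ x^7 on (ℤ/53ℤ)^× is x ↦ x^15, because 7·15 = 105 = 2·52 + 1 ≡ 1 (mod 52) and x^{52} = 1 for x ≠ 0 (Fermat). So φ⁻¹(42) = 42^15 mod 53.
Repeated squaring mod 53: 42^1 ≡ 42, 42^2 ≡ 42² = 1764 ≡ 15, 42^4 ≡ 15² = 225 ≡ 13, 42^8 ≡ 13² = 169 ≡ 10. Since 15 = 8 + 4 + 2 + 1, 42^15 ≡ 10·13·15·42: 10·13 = 130 ≡ 24, then 24·15 = 360 ≡ 42, then 42·42 = 1764 ≡ 15. So 42^15 ≡ 15 (mod 53).
Hence φ⁻¹(42) = 15.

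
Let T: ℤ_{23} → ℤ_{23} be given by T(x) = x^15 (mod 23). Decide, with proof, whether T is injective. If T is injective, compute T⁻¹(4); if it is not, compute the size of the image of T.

18

Since 23 is prime, the nonzero elements of ℤ_{23} form a cyclic group of order 22.
As gcd(15, 22) = 1, raising to the 15th power is a bijection on this group: if a^15 ≡ b^15 then (ab^{−1})^15 = 1, and the only element of order dividing gcd(15, 22) = 1 is 1, so a = b.
With T(0) = 0 this makes T injective on all of ℤ_{23}, hence bijective (finite equal-size domain and codomain). In particular T is injective.
Since T is injective, we find the preimage of 4. The inverse of x ↦ x^15 on (ℤ_{23})^× is x ↦ x^3, because 15·3 = 45 = 2·22 + 1 ≡ 1 (mod 22) and x^{22} = 1 for x ≠ 0 (Fermat). So T⁻¹(4) = 4^3 mod 23.
Repeated squaring mod 23: 4^1 ≡ 4, 4^2 ≡ 4² = 16. Since 3 = 2 + 1, 4^3 ≡ 16·4: 16·4 = 64 ≡ 18. So 4^3 ≡ 18 (mod 23).
Hence T⁻¹(4) = 18.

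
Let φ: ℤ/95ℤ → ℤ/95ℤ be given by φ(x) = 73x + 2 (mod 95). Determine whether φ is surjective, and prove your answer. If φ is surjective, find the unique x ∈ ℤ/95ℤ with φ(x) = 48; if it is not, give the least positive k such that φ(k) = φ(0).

67

Since gcd(73, 95) = 1, 73 is invertible modulo 95. Euclid's algorithm: 95 = 1·73 + 22, 73 = 3·22 + 7, 22 = 3·7 + 1; back-substituting gives 1 = 82·73 − 63·95, so 73⁻¹ ≡ 82 (mod 95).
For any y ∈ ℤ/95ℤ, x = 82(y − 2) mod 95 satisfies φ(x) = 73·82(y − 2) + 2 ≡ y (since 73·82 ≡ 1 mod 95). So every y has a preimage.
Hence φ is surjective.
Since φ is surjective, we find φ⁻¹(48): we need 73x ≡ 48 − 2 ≡ 46 (mod 95). Using 73⁻¹ = 82: x ≡ 82·46 = 3772 = 39·95 + 67, so x = 67.
Check: φ(67) = 73·67 + 2 = 4893 = 51·95 + 48 ≡ 48 (mod 95).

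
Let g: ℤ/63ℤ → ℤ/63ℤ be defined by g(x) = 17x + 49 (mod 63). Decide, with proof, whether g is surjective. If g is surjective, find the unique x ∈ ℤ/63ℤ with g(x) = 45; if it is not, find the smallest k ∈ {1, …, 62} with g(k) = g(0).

22

Recall that surjectivity means every element of the codomain has a preimage under g.
Since gcd(17, 63) = 1, 17 is invertible modulo 63. Euclid's algorithm: 63 = 3·17 + 12, 17 = 1·12 + 5, 12 = 2·5 + 2, 5 = 2·2 + 1; back-substituting gives 1 = 26·17 − 7·63, so 17⁻¹ ≡ 26 (mod 63).
Then y ↦ 26(y − 49) is a two-sided inverse to g, so every y ∈ ℤ/63ℤ has a preimage.
Thus g is surjective.
Since g is surjective, we compute g⁻¹(45): solve 17x + 49 ≡ 45 (mod 63), i.e. 17x ≡ 59 (mod 63).
Multiplying by 17⁻¹ = 26 gives x ≡ 26·59 = 1534 = 24·63 + 22 ≡ 22 (mod 63).
Check: g(22) = 17·22 + 49 = 423 = 6·63 + 45 ≡ 45 (mod 63).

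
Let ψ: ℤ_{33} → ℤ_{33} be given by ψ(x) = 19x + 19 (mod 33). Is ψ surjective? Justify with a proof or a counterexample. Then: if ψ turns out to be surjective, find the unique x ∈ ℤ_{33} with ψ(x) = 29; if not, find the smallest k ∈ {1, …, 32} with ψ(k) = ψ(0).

By definition, surjectivity means every element of the codomain has a preimage under ψ.
Since gcd(19, 33) = 1, 19 is invertible modulo 33. Euclid's algorithm: 33 = 1·19 + 14, 19 = 1·14 + 5, 14 = 2·5 + 4, 5 = 1·4 + 1; back-substituting gives 1 = 7·19 − 4·33, so 19⁻¹ ≡ 7 (mod 33).
For any y ∈ ℤ_{33}, x = 7(y − 19) mod 33 satisfies ψ(x) = 19·7(y − 19) + 19 ≡ y (since 19·7 ≡ 1 mod 33). So every y has a preimage.
So ψ is surjective.
Since ψ is surjective, we compute ψ⁻¹(29): solve 19x + 19 ≡ 29 (mod 33), i.e. 19x ≡ 10 (mod 33).
Multiplying by 19⁻¹ = 7 gives x ≡ 7·10 = 70 = 2·33 + 4 ≡ 4 (mod 33).
Check: ψ(4) = 19·4 + 19 = 95 = 2·33 + 29 ≡ 29 (mod 33).

4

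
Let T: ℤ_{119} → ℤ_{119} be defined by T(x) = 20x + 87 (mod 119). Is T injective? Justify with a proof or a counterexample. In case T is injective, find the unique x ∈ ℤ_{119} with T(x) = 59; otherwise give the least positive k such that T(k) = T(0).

70

Suppose T(s) = T(t) in ℤ_{119}. Then 20s + 87 ≡ 20t + 87 (mod 119), so 20(s − t) ≡ 0 (mod 119).
Since gcd(20, 119) = 1, 20 is invertible modulo 119, thus s − t ≡ 0 (mod 119), i.e. s = t.
Thus T is injective.
We now compute 20⁻¹ mod 119 explicitly. Euclid's algorithm: 119 = 5·20 + 19, 20 = 1·19 + 1; back-substituting gives 1 = 6·20 − 1·119, so 20⁻¹ ≡ 6 (mod 119).
Since T is injective, we find T⁻¹(59): we need 20x ≡ 59 − 87 ≡ 91 (mod 119). Using 20⁻¹ = 6: x ≡ 6·91 = 546 = 4·119 + 70, so x = 70.
Check: T(70) = 20·70 + 87 = 1487 = 12·119 + 59 ≡ 59 (mod 119).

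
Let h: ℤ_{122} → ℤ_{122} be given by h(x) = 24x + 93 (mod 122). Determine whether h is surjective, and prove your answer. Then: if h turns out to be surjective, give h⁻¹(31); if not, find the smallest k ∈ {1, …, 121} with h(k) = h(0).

Since gcd(24, 122) = 2, we have 24x ≡ 0 (mod 2) for all x, so h(x) ≡ 1 (mod 2).
But 0 ≢ 1 (mod 2), so 0 ∈ ℤ_{122} has no preimage. Thus h is not surjective.
Since h is not surjective, we find the least positive k with h(k) = h(0): this means 24k ≡ 0 (mod 122), i.e. 122 ∣ 24k. Since gcd(24, 122) = 2, dividing through by 2 this holds exactly when 61 ∣ 12k, and as gcd(12, 61) = 1, exactly when 61 ∣ k.
The smallest positive such k is 61.

61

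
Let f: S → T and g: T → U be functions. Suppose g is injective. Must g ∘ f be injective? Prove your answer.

not injective

No. Take S = {1, 2}, T = U = {1, 2, 3, 4}, f(1) = f(2) = 1, and g = identity (injective).
Then (g ∘ f)(1) = (g ∘ f)(2) = 1 with 1 ≠ 2, so g ∘ f is not injective.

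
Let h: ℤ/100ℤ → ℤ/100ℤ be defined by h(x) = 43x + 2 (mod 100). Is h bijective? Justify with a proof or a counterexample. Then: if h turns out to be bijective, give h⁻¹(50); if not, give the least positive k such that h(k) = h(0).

Suppose h(u) = h(v) in ℤ/100ℤ. Then 43u + 2 ≡ 43v + 2 (mod 100), so 43(u − v) ≡ 0 (mod 100).
Since gcd(43, 100) = 1, 43 is invertible modulo 100, so u − v ≡ 0 (mod 100), i.e. u = v.
We now compute 43⁻¹ mod 100 explicitly. Euclid's algorithm: 100 = 2·43 + 14, 43 = 3·14 + 1; back-substituting gives 1 = 7·43 − 3·100, so 43⁻¹ ≡ 7 (mod 100).
Then y ↦ 7(y − 2) is a two-sided inverse to h, so every y ∈ ℤ/100ℤ has a preimage.
Thus h is bijective.
Since h is bijective, we compute h⁻¹(50): solve 43x + 2 ≡ 50 (mod 100), i.e. 43x ≡ 48 (mod 100).
Multiplying by 43⁻¹ = 7 gives x ≡ 7·48 = 336 = 3·100 + 36 ≡ 36 (mod 100).
Check: h(36) = 43·36 + 2 = 1550 = 15·100 + 50 ≡ 50 (mod 100).

36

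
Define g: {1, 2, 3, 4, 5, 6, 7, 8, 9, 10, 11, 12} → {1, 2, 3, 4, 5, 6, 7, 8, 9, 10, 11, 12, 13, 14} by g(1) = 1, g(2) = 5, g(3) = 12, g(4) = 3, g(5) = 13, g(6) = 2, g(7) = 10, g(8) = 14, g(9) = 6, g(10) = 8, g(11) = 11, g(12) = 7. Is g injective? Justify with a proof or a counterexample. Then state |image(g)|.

12

The values g(1), …, g(12) are 1, 5, 12, 3, 13, 2, 10, 14, 6, 8, 11, 7 — all distinct.
So g(s) = g(t) only when s = t, and g is injective.
The image of g is {1, 2, 3, 5, 6, 7, 8, 10, 11, 12, 13, 14}, which has 12 elements.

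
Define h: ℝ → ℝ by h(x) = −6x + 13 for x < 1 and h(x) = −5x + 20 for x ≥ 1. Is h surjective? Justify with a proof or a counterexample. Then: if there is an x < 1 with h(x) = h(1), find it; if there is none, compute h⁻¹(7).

-1/3

Both pieces are strictly decreasing (slopes −6 and −5), so each is injective on its own interval.
The left piece maps (−∞, 1) onto (7, ∞); the right piece maps [1, ∞) onto (−∞, 15].
The union (7, ∞) ∪ (−∞, 15] covers ℝ, so h is surjective.
For the follow-up: the images overlap, so an x < 1 with h(x) = h(1) exists. h(1) = 15; solving −6x + 13 = 15 for x < 1 gives x = (15 − 13)/(−6) = −1/3.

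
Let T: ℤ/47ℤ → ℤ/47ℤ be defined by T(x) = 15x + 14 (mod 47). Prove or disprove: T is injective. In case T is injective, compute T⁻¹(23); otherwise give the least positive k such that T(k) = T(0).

Recall: T is injective if T(a) = T(b) implies a = b.
Suppose T(a) = T(b) in ℤ/47ℤ. Then 15a + 14 ≡ 15b + 14 (mod 47), therefore 15(a − b) ≡ 0 (mod 47).
Since gcd(15, 47) = 1, 15 is invertible modulo 47, so a − b ≡ 0 (mod 47), i.e. a = b.
Thus T is injective.
We now compute 15⁻¹ mod 47 explicitly. Euclid's algorithm: 47 = 3·15 + 2, 15 = 7·2 + 1; back-substituting gives 1 = 22·15 − 7·47, so 15⁻¹ ≡ 22 (mod 47).
Since T is injective, we find T⁻¹(23): we need 15x ≡ 23 − 14 ≡ 9 (mod 47). Using 15⁻¹ = 22: x ≡ 22·9 = 198 = 4·47 + 10, so x = 10.
Check: T(10) = 15·10 + 14 = 164 = 3·47 + 23 ≡ 23 (mod 47).

10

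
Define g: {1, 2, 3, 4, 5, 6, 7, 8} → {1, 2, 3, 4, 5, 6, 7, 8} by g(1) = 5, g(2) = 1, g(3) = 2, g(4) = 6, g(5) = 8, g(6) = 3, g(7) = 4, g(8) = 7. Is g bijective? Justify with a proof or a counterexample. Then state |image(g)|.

8

The values 5, 1, 2, 6, 8, 3, 4, 7 are a permutation of {1, 2, 3, 4, 5, 6, 7, 8}: each element appears exactly once.
So g is injective and surjective, hence bijective.
The image of g is {1, 2, 3, 4, 5, 6, 7, 8}, which has 8 elements.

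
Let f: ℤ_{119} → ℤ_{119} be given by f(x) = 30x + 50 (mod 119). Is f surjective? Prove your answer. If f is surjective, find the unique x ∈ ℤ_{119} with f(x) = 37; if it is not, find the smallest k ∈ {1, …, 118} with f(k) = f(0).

67

Recall that f is surjective if every y in the codomain equals f(x) for some x in the domain.
Since gcd(30, 119) = 1, 30 is invertible modulo 119. Euclid's algorithm: 119 = 3·30 + 29, 30 = 1·29 + 1; back-substituting gives 1 = 4·30 − 1·119, so 30⁻¹ ≡ 4 (mod 119).
Then y ↦ 4(y − 50) is a two-sided inverse to f, so every y ∈ ℤ_{119} has a preimage.
So f is surjective.
Since f is surjective, we find f⁻¹(37): we need 30x ≡ 37 − 50 ≡ 106 (mod 119). Using 30⁻¹ = 4: x ≡ 4·106 = 424 = 3·119 + 67, so x = 67.
Check: f(67) = 30·67 + 50 = 2060 = 17·119 + 37 ≡ 37 (mod 119).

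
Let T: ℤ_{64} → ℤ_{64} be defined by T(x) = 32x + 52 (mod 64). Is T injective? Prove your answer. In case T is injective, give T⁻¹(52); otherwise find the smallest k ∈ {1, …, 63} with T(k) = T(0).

We have gcd(32, 64) = 32 > 1. Taking u = 0 and v = 2: T(0) = 52 and T(2) = 32·2 + 52 = 116 ≡ 52 (mod 64).
So T(0) = T(2) while 0 ≠ 2, so T is not injective.
Since T is not injective, we find the least positive k with T(k) = T(0): this means 32k ≡ 0 (mod 64), i.e. 64 ∣ 32k. Since gcd(32, 64) = 32, dividing through by 32 this holds exactly when 2 ∣ k.
The smallest positive such k is 2.

2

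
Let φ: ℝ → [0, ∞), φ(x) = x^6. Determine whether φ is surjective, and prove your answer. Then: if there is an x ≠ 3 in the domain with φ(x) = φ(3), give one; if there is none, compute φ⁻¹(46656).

For any y ∈ [0, ∞), x = y^{1/6} ∈ ℝ satisfies x^6 = y, so φ is surjective.
For the follow-up, such an x exists: taking x = −3 ∈ ℝ gives φ(−3) = 729 = φ(3) with −3 ≠ 3.

-3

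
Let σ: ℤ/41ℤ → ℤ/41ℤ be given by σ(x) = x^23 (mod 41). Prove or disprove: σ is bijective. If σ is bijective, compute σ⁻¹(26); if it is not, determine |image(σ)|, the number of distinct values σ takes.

7

Since 41 is prime, the nonzero elements of ℤ/41ℤ form a cyclic group of order 40.
As gcd(23, 40) = 1, raising to the 23rd power is a bijection on this group: if u^23 ≡ v^23 then (uv^{−1})^23 = 1, and the only element of order dividing gcd(23, 40) = 1 is 1, so u = v.
With σ(0) = 0 this makes σ injective on all of ℤ/41ℤ, hence bijective (finite equal-size domain and codomain). In particular σ is bijective.
Since σ is bijective, we find the preimage of 26. The inverse of x ↦ x^23 on (ℤ/41ℤ)^× is x ↦ x^7, because 23·7 = 161 = 4·40 + 1 ≡ 1 (mod 40) and x^{40} = 1 for x ≠ 0 (Fermat). So σ⁻¹(26) = 26^7 mod 41.
Repeated squaring mod 41: 26^1 ≡ 26, 26^2 ≡ 26² = 676 ≡ 20, 26^4 ≡ 20² = 400 ≡ 31. Since 7 = 4 + 2 + 1, 26^7 ≡ 31·20·26: 31·20 = 620 ≡ 5, then 5·26 = 130 ≡ 7. So 26^7 ≡ 7 (mod 41).
Hence σ⁻¹(26) = 7.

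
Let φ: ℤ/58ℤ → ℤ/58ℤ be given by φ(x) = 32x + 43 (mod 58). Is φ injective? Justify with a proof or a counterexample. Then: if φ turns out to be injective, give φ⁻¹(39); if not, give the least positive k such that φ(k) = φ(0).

29

By definition, φ is injective if φ(s) = φ(t) implies s = t.
We have gcd(32, 58) = 2 > 1. Taking s = 0 and t = 29: φ(0) = 43 and φ(29) = 32·29 + 43 = 971 ≡ 43 (mod 58).
So φ(0) = φ(29) while 0 ≠ 29, so φ is not injective.
Since φ is not injective, we find the least positive k with φ(k) = φ(0): this means 32k ≡ 0 (mod 58), i.e. 58 ∣ 32k. Since gcd(32, 58) = 2, dividing through by 2 this holds exactly when 29 ∣ 16k, and as gcd(16, 29) = 1, exactly when 29 ∣ k.
The smallest positive such k is 29.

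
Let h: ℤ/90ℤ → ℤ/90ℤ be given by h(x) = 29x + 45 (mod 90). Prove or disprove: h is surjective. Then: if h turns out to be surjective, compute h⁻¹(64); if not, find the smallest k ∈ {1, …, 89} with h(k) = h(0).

41

Since gcd(29, 90) = 1, 29 is invertible modulo 90. Euclid's algorithm: 90 = 3·29 + 3, 29 = 9·3 + 2, 3 = 1·2 + 1; back-substituting gives 1 = 59·29 − 19·90, so 29⁻¹ ≡ 59 (mod 90).
Then y ↦ 59(y − 45) is a two-sided inverse to h, so every y ∈ ℤ/90ℤ has a preimage.
Thus h is surjective.
Since h is surjective, we compute h⁻¹(64): solve 29x + 45 ≡ 64 (mod 90), i.e. 29x ≡ 19 (mod 90).
Multiplying by 29⁻¹ = 59 gives x ≡ 59·19 = 1121 = 12·90 + 41 ≡ 41 (mod 90).
Check: h(41) = 29·41 + 45 = 1234 = 13·90 + 64 ≡ 64 (mod 90).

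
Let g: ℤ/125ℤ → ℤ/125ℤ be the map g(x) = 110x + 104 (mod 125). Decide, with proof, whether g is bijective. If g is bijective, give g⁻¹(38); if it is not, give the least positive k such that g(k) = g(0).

25

We have gcd(110, 125) = 5 > 1. Taking x_1 = 0 and x_2 = 25: g(0) = 104 and g(25) = 110·25 + 104 = 2854 ≡ 104 (mod 125).
So g(0) = g(25) while 0 ≠ 25, thus g is not injective, hence not bijective.
Since g is not bijective, we find the least positive k with g(k) = g(0): this means 110k ≡ 0 (mod 125), i.e. 125 ∣ 110k. Since gcd(110, 125) = 5, dividing through by 5 this holds exactly when 25 ∣ 22k, and as gcd(22, 25) = 1, exactly when 25 ∣ k.
The smallest positive such k is 25.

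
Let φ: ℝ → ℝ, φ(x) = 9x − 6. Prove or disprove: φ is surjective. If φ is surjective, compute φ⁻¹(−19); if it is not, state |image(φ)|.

-13/9

For any y ∈ ℝ, x = (y + 6)/9 satisfies φ(x) = y.
Therefore φ is surjective.
Since φ is surjective, we compute φ⁻¹(−19) = (−19 + 6)/9 = −13/9.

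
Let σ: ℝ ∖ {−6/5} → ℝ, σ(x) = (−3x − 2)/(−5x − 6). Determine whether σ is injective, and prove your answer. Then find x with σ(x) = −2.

-14/13

Suppose σ(a) = σ(b). Cross-multiplying: (−3a − 2)(−5b − 6) = (−3b − 2)(−5a − 6).
Expanding both sides and cancelling the symmetric terms leaves 8·(a − b) = 0. Since 8 ≠ 0, a = b. Hence σ is injective.
Solving σ(x) = −2: cross-multiplying gives −3x − 2 = −2(−5x − 6), which rearranges to −13x = 14, so x = −14/13.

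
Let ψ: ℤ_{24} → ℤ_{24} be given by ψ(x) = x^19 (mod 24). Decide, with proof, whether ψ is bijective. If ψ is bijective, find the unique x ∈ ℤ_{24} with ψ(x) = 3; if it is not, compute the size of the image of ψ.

15

ψ(0) = 0^19 = 0.
ψ(6): Repeated squaring mod 24: 6^1 ≡ 6, 6^2 ≡ 6² = 36 ≡ 12, 6^4 ≡ 12² = 144 ≡ 0, 6^8 ≡ 0² = 0, 6^16 ≡ 0² = 0. Since 19 = 16 + 2 + 1, 6^19 ≡ 0·12·6: 0·12 = 0, then 0·6 = 0. So 6^19 ≡ 0 (mod 24).
So ψ(0) = ψ(6) = 0 while 0 ≠ 6, thus ψ is not injective, hence not bijective.
Since ψ is not bijective, we determine |image(ψ)|. Computing x^19 mod 24 for each x (by repeated squaring, reducing mod 24 at every step), the values ψ(0), ψ(1), …, ψ(23) are: 0, 1, 8, 3, 16, 5, 0, 7, 8, 9, 16, 11, 0, 13, 8, 15, 16, 17, 0, 19, 8, 21, 16, 23.
The distinct values are {0, 1, 3, 5, 7, 8, 9, 11, 13, 15, 16, 17, 19, 21, 23}; there are 15 of them.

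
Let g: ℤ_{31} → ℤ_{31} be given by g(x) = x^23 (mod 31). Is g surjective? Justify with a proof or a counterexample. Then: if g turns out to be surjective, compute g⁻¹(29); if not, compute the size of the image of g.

27

Since 31 is prime, the nonzero elements of ℤ_{31} form a cyclic group of order 30.
As gcd(23, 30) = 1, raising to the 23rd power is a bijection on this group: if x_1^23 ≡ x_2^23 then (x_1x_2^{−1})^23 = 1, and the only element of order dividing gcd(23, 30) = 1 is 1, so x_1 = x_2.
With g(0) = 0 this makes g injective on all of ℤ_{31}, hence bijective (finite equal-size domain and codomain). In particular g is surjective.
Since g is surjective, we find the preimage of 29. The inverse of x ↦ x^23 on (ℤ_{31})^× is x ↦ x^17, because 23·17 = 391 = 13·30 + 1 ≡ 1 (mod 30) and x^{30} = 1 for x ≠ 0 (Fermat). So g⁻¹(29) = 29^17 mod 31.
Repeated squaring mod 31: 29^1 ≡ 29, 29^2 ≡ 29² = 841 ≡ 4, 29^4 ≡ 4² = 16, 29^8 ≡ 16² = 256 ≡ 8, 29^16 ≡ 8² = 64 ≡ 2. Since 17 = 16 + 1, 29^17 ≡ 2·29: 2·29 = 58 ≡ 27. So 29^17 ≡ 27 (mod 31).
Hence g⁻¹(29) = 27.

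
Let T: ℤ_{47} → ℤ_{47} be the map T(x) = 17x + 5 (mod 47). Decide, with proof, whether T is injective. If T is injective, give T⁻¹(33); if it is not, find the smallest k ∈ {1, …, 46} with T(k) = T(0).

If T(x_1) = T(x_2), then 17x_1 ≡ 17x_2 (mod 47). Because gcd(17, 47) = 1, we may cancel 17 to get x_1 ≡ x_2 (mod 47).
Thus T is injective.
We now compute 17⁻¹ mod 47 explicitly. Euclid's algorithm: 47 = 2·17 + 13, 17 = 1·13 + 4, 13 = 3·4 + 1; back-substituting gives 1 = 36·17 − 13·47, so 17⁻¹ ≡ 36 (mod 47).
Since T is injective, we compute T⁻¹(33): solve 17x + 5 ≡ 33 (mod 47), i.e. 17x ≡ 28 (mod 47).
Multiplying by 17⁻¹ = 36 gives x ≡ 36·28 = 1008 = 21·47 + 21 ≡ 21 (mod 47).
Check: T(21) = 17·21 + 5 = 362 = 7·47 + 33 ≡ 33 (mod 47).

21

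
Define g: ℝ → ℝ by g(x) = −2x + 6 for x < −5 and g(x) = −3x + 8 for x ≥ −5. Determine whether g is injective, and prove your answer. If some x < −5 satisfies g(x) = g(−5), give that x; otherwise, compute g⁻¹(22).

Both pieces are strictly decreasing (slopes −2 and −3), so each is injective on its own interval.
The left piece maps (−∞, −5) onto (16, ∞); the right piece maps [−5, ∞) onto (−∞, 23].
These images overlap. In particular g(−5) = 23 (right piece), and solving −2x + 6 = 23 on the left piece gives x = −17/2 < −5.
So g(−17/2) = g(−5) with −17/2 ≠ −5, and g is not injective. This x = −17/2 is the requested value below −5.

-17/2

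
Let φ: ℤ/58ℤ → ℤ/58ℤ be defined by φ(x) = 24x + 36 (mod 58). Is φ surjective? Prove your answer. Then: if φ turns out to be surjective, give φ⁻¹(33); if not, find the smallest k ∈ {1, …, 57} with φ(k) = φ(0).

29

Recall: φ is surjective if every y in the codomain equals φ(x) for some x in the domain.
Since gcd(24, 58) = 2, we have 24x ≡ 0 (mod 2) for all x, so φ(x) ≡ 0 (mod 2).
But 1 ≢ 0 (mod 2), so 1 ∈ ℤ/58ℤ has no preimage. Thus φ is not surjective.
Since φ is not surjective, we find the least positive k with φ(k) = φ(0): this means 24k ≡ 0 (mod 58), i.e. 58 ∣ 24k. Since gcd(24, 58) = 2, dividing through by 2 this holds exactly when 29 ∣ 12k, and as gcd(12, 29) = 1, exactly when 29 ∣ k.
The smallest positive such k is 29.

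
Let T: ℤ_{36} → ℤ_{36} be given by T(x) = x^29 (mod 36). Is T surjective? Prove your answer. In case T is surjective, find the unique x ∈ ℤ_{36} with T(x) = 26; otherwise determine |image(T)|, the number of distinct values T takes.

21

T(0) = 0^29 = 0.
T(6): Repeated squaring mod 36: 6^1 ≡ 6, 6^2 ≡ 6² = 36 ≡ 0, 6^4 ≡ 0² = 0, 6^8 ≡ 0² = 0, 6^16 ≡ 0² = 0. Since 29 = 16 + 8 + 4 + 1, 6^29 ≡ 0·0·0·6: 0·0 = 0, then 0·0 = 0, then 0·6 = 0. So 6^29 ≡ 0 (mod 36).
So T(0) = T(6) = 0 while 0 ≠ 6, hence T is not injective.
A non-injective map from the 36-element set ℤ_{36} to itself takes at most 35 distinct values, so it cannot be surjective. Therefore T is not surjective.
Since T is not surjective, we determine |image(T)|. Computing x^29 mod 36 for each x (by repeated squaring, reducing mod 36 at every step), the values T(0), T(1), …, T(35) are: 0, 1, 32, 27, 16, 29, 0, 31, 8, 9, 28, 23, 0, 25, 20, 27, 4, 17, 0, 19, 32, 9, 16, 11, 0, 13, 8, 27, 28, 5, 0, 7, 20, 9, 4, 35.
The distinct values are {0, 1, 4, 5, 7, 8, 9, 11, 13, 16, 17, 19, 20, 23, 25, 27, 28, 29, 31, 32, 35}; there are 21 of them.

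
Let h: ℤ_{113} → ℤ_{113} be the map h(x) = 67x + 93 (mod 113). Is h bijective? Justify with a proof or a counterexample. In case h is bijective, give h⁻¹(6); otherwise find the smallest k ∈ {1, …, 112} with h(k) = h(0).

If h(s) = h(t), then 67s ≡ 67t (mod 113). Because gcd(67, 113) = 1, we may cancel 67 to get s ≡ t (mod 113).
We now compute 67⁻¹ mod 113 explicitly. Euclid's algorithm: 113 = 1·67 + 46, 67 = 1·46 + 21, 46 = 2·21 + 4, 21 = 5·4 + 1; back-substituting gives 1 = 27·67 − 16·113, so 67⁻¹ ≡ 27 (mod 113).
For any y ∈ ℤ_{113}, x = 27(y − 93) mod 113 satisfies h(x) = 67·27(y − 93) + 93 ≡ y (since 67·27 ≡ 1 mod 113). So every y has a preimage.
Thus h is bijective.
Since h is bijective, we find h⁻¹(6): we need 67x ≡ 6 − 93 ≡ 26 (mod 113). Using 67⁻¹ = 27: x ≡ 27·26 = 702 = 6·113 + 24, so x = 24.
Check: h(24) = 67·24 + 93 = 1701 = 15·113 + 6 ≡ 6 (mod 113).

24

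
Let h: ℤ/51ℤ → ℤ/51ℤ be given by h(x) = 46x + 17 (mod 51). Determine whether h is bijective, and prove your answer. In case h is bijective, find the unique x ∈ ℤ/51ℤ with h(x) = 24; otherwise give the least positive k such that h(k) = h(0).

Suppose h(u) = h(v) in ℤ/51ℤ. Then 46u + 17 ≡ 46v + 17 (mod 51), so 46(u − v) ≡ 0 (mod 51).
Since gcd(46, 51) = 1, 46 is invertible modulo 51, thus u − v ≡ 0 (mod 51), i.e. u = v.
We now compute 46⁻¹ mod 51 explicitly. Euclid's algorithm: 51 = 1·46 + 5, 46 = 9·5 + 1; back-substituting gives 1 = 10·46 − 9·51, so 46⁻¹ ≡ 10 (mod 51).
For any y ∈ ℤ/51ℤ, x = 10(y − 17) mod 51 satisfies h(x) = 46·10(y − 17) + 17 ≡ y (since 46·10 ≡ 1 mod 51). So every y has a preimage.
So h is bijective.
Since h is bijective, we compute h⁻¹(24): solve 46x + 17 ≡ 24 (mod 51), i.e. 46x ≡ 7 (mod 51).
Multiplying by 46⁻¹ = 10 gives x ≡ 10·7 = 70 = 1·51 + 19 ≡ 19 (mod 51).
Check: h(19) = 46·19 + 17 = 891 = 17·51 + 24 ≡ 24 (mod 51).

19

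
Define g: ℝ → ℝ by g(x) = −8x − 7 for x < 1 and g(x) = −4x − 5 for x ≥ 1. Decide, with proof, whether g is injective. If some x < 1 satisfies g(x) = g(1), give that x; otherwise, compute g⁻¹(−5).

Both pieces are strictly decreasing (slopes −8 and −4), so each is injective on its own interval.
The left piece maps (−∞, 1) onto (−15, ∞); the right piece maps [1, ∞) onto (−∞, −9].
These images overlap. In particular g(1) = −9 (right piece), and solving −8x − 7 = −9 on the left piece gives x = 1/4 < 1.
So g(1/4) = g(1) with 1/4 ≠ 1, and g is not injective. This x = 1/4 is the requested value below 1.

1/4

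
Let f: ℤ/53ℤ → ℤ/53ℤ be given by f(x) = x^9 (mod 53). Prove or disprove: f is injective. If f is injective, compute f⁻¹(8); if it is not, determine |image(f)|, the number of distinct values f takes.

18

Since 53 is prime, the nonzero elements of ℤ/53ℤ form a cyclic group of order 52.
As gcd(9, 52) = 1, raising to the 9th power is a bijection on this group: if u^9 ≡ v^9 then (uv^{−1})^9 = 1, and the only element of order dividing gcd(9, 52) = 1 is 1, so u = v.
With f(0) = 0 this makes f injective on all of ℤ/53ℤ, hence bijective (finite equal-size domain and codomain). In particular f is injective.
Since f is injective, we find the preimage of 8. The inverse of x ↦ x^9 on (ℤ/53ℤ)^× is x ↦ x^29, because 9·29 = 261 = 5·52 + 1 ≡ 1 (mod 52) and x^{52} = 1 for x ≠ 0 (Fermat). So f⁻¹(8) = 8^29 mod 53.
Repeated squaring mod 53: 8^1 ≡ 8, 8^2 ≡ 8² = 64 ≡ 11, 8^4 ≡ 11² = 121 ≡ 15, 8^8 ≡ 15² = 225 ≡ 13, 8^16 ≡ 13² = 169 ≡ 10. Since 29 = 16 + 8 + 4 + 1, 8^29 ≡ 10·13·15·8: 10·13 = 130 ≡ 24, then 24·15 = 360 ≡ 42, then 42·8 = 336 ≡ 18. So 8^29 ≡ 18 (mod 53).
Hence f⁻¹(8) = 18.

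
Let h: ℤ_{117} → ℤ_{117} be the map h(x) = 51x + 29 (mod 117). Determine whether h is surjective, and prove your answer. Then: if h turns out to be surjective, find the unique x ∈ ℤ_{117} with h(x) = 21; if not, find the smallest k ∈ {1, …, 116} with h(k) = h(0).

39

Recall that surjectivity means every element of the codomain has a preimage under h.
Since gcd(51, 117) = 3, we have 51x ≡ 0 (mod 3) for all x, so h(x) ≡ 2 (mod 3).
But 0 ≢ 2 (mod 3), so 0 ∈ ℤ_{117} has no preimage. Hence h is not surjective.
Since h is not surjective, we find the least positive k with h(k) = h(0): this means 51k ≡ 0 (mod 117), i.e. 117 ∣ 51k. Since gcd(51, 117) = 3, dividing through by 3 this holds exactly when 39 ∣ 17k, and as gcd(17, 39) = 1, exactly when 39 ∣ k.
The smallest positive such k is 39.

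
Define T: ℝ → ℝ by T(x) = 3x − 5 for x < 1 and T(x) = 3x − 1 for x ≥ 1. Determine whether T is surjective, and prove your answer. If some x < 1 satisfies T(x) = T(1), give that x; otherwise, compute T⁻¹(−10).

Both pieces are strictly increasing (slopes 3 and 3), so each is injective on its own interval.
The left piece maps (−∞, 1) onto (−∞, −2); the right piece maps [1, ∞) onto [2, ∞).
The union (−∞, −2) ∪ [2, ∞) omits the interval between −2 and 2; in particular −2 has no preimage. So T is not surjective.
Because the two images are disjoint, no x < 1 has T(x) = T(1), so we compute T⁻¹(−10): −10 lies in (−∞, −2), so solve 3x − 5 = −10: x = (−10 + 5)/3 = −5/3.

-5/3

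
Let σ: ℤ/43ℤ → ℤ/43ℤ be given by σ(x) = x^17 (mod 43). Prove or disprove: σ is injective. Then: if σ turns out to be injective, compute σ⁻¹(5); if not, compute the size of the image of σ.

Since 43 is prime, the nonzero elements of ℤ/43ℤ form a cyclic group of order 42.
As gcd(17, 42) = 1, raising to the 17th power is a bijection on this group: if a^17 ≡ b^17 then (ab^{−1})^17 = 1, and the only element of order dividing gcd(17, 42) = 1 is 1, so a = b.
With σ(0) = 0 this makes σ injective on all of ℤ/43ℤ, hence bijective (finite equal-size domain and codomain). In particular σ is injective.
Since σ is injective, we find the preimage of 5. The inverse of x ↦ x^17 on (ℤ/43ℤ)^× is x ↦ x^5, because 17·5 = 85 = 2·42 + 1 ≡ 1 (mod 42) and x^{42} = 1 for x ≠ 0 (Fermat). So σ⁻¹(5) = 5^5 mod 43.
Repeated squaring mod 43: 5^1 ≡ 5, 5^2 ≡ 5² = 25, 5^4 ≡ 25² = 625 ≡ 23. Since 5 = 4 + 1, 5^5 ≡ 23·5: 23·5 = 115 ≡ 29. So 5^5 ≡ 29 (mod 43).
Hence σ⁻¹(5) = 29.

29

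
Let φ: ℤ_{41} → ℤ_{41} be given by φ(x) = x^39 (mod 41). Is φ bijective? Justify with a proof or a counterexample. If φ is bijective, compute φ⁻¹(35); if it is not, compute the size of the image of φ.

Since 41 is prime, the nonzero elements of ℤ_{41} form a cyclic group of order 40.
As gcd(39, 40) = 1, raising to the 39th power is a bijection on this group: if x_1^39 ≡ x_2^39 then (x_1x_2^{−1})^39 = 1, and the only element of order dividing gcd(39, 40) = 1 is 1, so x_1 = x_2.
With φ(0) = 0 this makes φ injective on all of ℤ_{41}, hence bijective (finite equal-size domain and codomain). In particular φ is bijective.
Since φ is bijective, we find the preimage of 35. The inverse of x ↦ x^39 on (ℤ_{41})^× is x ↦ x^39, because 39·39 = 1521 = 38·40 + 1 ≡ 1 (mod 40) and x^{40} = 1 for x ≠ 0 (Fermat). So φ⁻¹(35) = 35^39 mod 41.
Repeated squaring mod 41: 35^1 ≡ 35, 35^2 ≡ 35² = 1225 ≡ 36, 35^4 ≡ 36² = 1296 ≡ 25, 35^8 ≡ 25² = 625 ≡ 10, 35^16 ≡ 10² = 100 ≡ 18, 35^32 ≡ 18² = 324 ≡ 37. Since 39 = 32 + 4 + 2 + 1, 35^39 ≡ 37·25·36·35: 37·25 = 925 ≡ 23, then 23·36 = 828 ≡ 8, then 8·35 = 280 ≡ 34. So 35^39 ≡ 34 (mod 41).
Hence φ⁻¹(35) = 34.

34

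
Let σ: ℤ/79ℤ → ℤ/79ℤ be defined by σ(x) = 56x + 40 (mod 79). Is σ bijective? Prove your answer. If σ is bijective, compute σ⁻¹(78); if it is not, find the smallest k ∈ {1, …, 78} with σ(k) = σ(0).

If σ(s) = σ(t), then 56s ≡ 56t (mod 79). Because gcd(56, 79) = 1, we may cancel 56 to get s ≡ t (mod 79).
We now compute 56⁻¹ mod 79 explicitly. Euclid's algorithm: 79 = 1·56 + 23, 56 = 2·23 + 10, 23 = 2·10 + 3, 10 = 3·3 + 1; back-substituting gives 1 = 24·56 − 17·79, so 56⁻¹ ≡ 24 (mod 79).
Then y ↦ 24(y − 40) is a two-sided inverse to σ, so every y ∈ ℤ/79ℤ has a preimage.
Therefore σ is bijective.
Since σ is bijective, we find σ⁻¹(78): we need 56x ≡ 78 − 40 ≡ 38 (mod 79). Using 56⁻¹ = 24: x ≡ 24·38 = 912 = 11·79 + 43, so x = 43.
Check: σ(43) = 56·43 + 40 = 2448 = 30·79 + 78 ≡ 78 (mod 79).

43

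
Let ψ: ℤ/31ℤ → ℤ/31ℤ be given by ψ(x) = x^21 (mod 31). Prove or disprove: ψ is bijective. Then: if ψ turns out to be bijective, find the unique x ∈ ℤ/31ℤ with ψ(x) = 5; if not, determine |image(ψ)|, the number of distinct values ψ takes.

ψ(1) = 1^21 = 1.
ψ(5): Repeated squaring mod 31: 5^1 ≡ 5, 5^2 ≡ 5² = 25, 5^4 ≡ 25² = 625 ≡ 5, 5^8 ≡ 5² = 25, 5^16 ≡ 25² = 625 ≡ 5. Since 21 = 16 + 4 + 1, 5^21 ≡ 5·5·5: 5·5 = 25, then 25·5 = 125 ≡ 1. So 5^21 ≡ 1 (mod 31).
So ψ(1) = ψ(5) = 1 while 1 ≠ 5, hence ψ is not injective, hence not bijective.
Since ψ is not bijective, we determine |image(ψ)|. Computing x^21 mod 31 for each x (by repeated squaring, reducing mod 31 at every step), the values ψ(0), ψ(1), …, ψ(30) are: 0, 1, 2, 15, 4, 1, 30, 4, 8, 8, 2, 27, 29, 15, 8, 15, 16, 23, 16, 2, 4, 29, 23, 23, 27, 1, 30, 27, 16, 29, 30.
The distinct values are {0, 1, 2, 4, 8, 15, 16, 23, 27, 29, 30}; there are 11 of them.

11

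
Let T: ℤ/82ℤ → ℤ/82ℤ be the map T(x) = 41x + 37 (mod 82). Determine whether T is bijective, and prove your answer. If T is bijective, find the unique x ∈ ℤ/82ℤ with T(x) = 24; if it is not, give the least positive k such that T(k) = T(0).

We have gcd(41, 82) = 41 > 1. Taking u = 0 and v = 2: T(0) = 37 and T(2) = 41·2 + 37 = 119 ≡ 37 (mod 82).
So T(0) = T(2) while 0 ≠ 2, so T is not injective, hence not bijective.
Since T is not bijective, we find the least positive k with T(k) = T(0): this means 41k ≡ 0 (mod 82), i.e. 82 ∣ 41k. Since gcd(41, 82) = 41, dividing through by 41 this holds exactly when 2 ∣ k.
The smallest positive such k is 2.

2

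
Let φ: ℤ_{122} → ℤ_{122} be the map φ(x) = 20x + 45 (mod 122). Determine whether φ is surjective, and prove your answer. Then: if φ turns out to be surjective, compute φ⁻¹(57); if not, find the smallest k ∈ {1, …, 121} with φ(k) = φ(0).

61

Since gcd(20, 122) = 2, we have 20x ≡ 0 (mod 2) for all x, so φ(x) ≡ 1 (mod 2).
But 0 ≢ 1 (mod 2), so 0 ∈ ℤ_{122} has no preimage. Hence φ is not surjective.
Since φ is not surjective, we find the least positive k with φ(k) = φ(0): this means 20k ≡ 0 (mod 122), i.e. 122 ∣ 20k. Since gcd(20, 122) = 2, dividing through by 2 this holds exactly when 61 ∣ 10k, and as gcd(10, 61) = 1, exactly when 61 ∣ k.
The smallest positive such k is 61.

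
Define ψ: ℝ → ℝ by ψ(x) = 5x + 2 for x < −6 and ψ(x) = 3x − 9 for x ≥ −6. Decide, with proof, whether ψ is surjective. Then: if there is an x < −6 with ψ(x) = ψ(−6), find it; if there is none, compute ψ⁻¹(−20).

Both pieces are strictly increasing (slopes 5 and 3), so each is injective on its own interval.
The left piece maps (−∞, −6) onto (−∞, −28); the right piece maps [−6, ∞) onto [−27, ∞).
The union (−∞, −28) ∪ [−27, ∞) omits the interval between −28 and −27; in particular −28 has no preimage. So ψ is not surjective.
Because the two images are disjoint, no x < −6 has ψ(x) = ψ(−6), so we compute ψ⁻¹(−20): −20 lies in [−27, ∞), so solve 3x − 9 = −20: x = (−20 + 9)/3 = −11/3.

-11/3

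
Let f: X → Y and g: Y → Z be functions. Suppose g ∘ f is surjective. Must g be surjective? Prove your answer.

surjective

Let c ∈ Z. Since g ∘ f is surjective, some a ∈ X has g(f(a)) = c. Then b = f(a) ∈ Y satisfies g(b) = c. So g is surjective.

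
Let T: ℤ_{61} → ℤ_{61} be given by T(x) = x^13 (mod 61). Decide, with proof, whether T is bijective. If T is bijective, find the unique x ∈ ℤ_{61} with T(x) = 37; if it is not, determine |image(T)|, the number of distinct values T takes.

8

Since 61 is prime, the nonzero elements of ℤ_{61} form a cyclic group of order 60.
As gcd(13, 60) = 1, raising to the 13th power is a bijection on this group: if u^13 ≡ v^13 then (uv^{−1})^13 = 1, and the only element of order dividing gcd(13, 60) = 1 is 1, so u = v.
With T(0) = 0 this makes T injective on all of ℤ_{61}, hence bijective (finite equal-size domain and codomain). In particular T is bijective.
Since T is bijective, we find the preimage of 37. The inverse of x ↦ x^13 on (ℤ_{61})^× is x ↦ x^37, because 13·37 = 481 = 8·60 + 1 ≡ 1 (mod 60) and x^{60} = 1 for x ≠ 0 (Fermat). So T⁻¹(37) = 37^37 mod 61.
Repeated squaring mod 61: 37^1 ≡ 37, 37^2 ≡ 37² = 1369 ≡ 27, 37^4 ≡ 27² = 729 ≡ 58, 37^8 ≡ 58² = 3364 ≡ 9, 37^16 ≡ 9² = 81 ≡ 20, 37^32 ≡ 20² = 400 ≡ 34. Since 37 = 32 + 4 + 1, 37^37 ≡ 34·58·37: 34·58 = 1972 ≡ 20, then 20·37 = 740 ≡ 8. So 37^37 ≡ 8 (mod 61).
Hence T⁻¹(37) = 8.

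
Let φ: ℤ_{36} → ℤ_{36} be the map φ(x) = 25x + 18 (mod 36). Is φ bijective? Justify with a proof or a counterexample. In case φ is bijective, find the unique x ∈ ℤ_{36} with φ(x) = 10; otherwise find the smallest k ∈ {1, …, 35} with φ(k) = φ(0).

If φ(x_1) = φ(x_2), then 25x_1 ≡ 25x_2 (mod 36). Because gcd(25, 36) = 1, we may cancel 25 to get x_1 ≡ x_2 (mod 36).
We now compute 25⁻¹ mod 36 explicitly. Euclid's algorithm: 36 = 1·25 + 11, 25 = 2·11 + 3, 11 = 3·3 + 2, 3 = 1·2 + 1; back-substituting gives 1 = 13·25 − 9·36, so 25⁻¹ ≡ 13 (mod 36).
Then y ↦ 13(y − 18) is a two-sided inverse to φ, so every y ∈ ℤ_{36} has a preimage.
So φ is bijective.
Since φ is bijective, we find φ⁻¹(10): we need 25x ≡ 10 − 18 ≡ 28 (mod 36). Using 25⁻¹ = 13: x ≡ 13·28 = 364 = 10·36 + 4, so x = 4.
Check: φ(4) = 25·4 + 18 = 118 = 3·36 + 10 ≡ 10 (mod 36).

4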